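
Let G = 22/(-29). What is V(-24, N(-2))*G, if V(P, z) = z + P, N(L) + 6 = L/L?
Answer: 22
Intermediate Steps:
G = -22/29 (G = 22*(-1/29) = -22/29 ≈ -0.75862)
N(L) = -5 (N(L) = -6 + L/L = -6 + 1 = -5)
V(P, z) = P + z
V(-24, N(-2))*G = (-24 - 5)*(-22/29) = -29*(-22/29) = 22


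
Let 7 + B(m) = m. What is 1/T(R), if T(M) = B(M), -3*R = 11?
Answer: -3/32 ≈ -0.093750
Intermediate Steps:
R = -11/3 (R = -1/3*11 = -11/3 ≈ -3.6667)
B(m) = -7 + m
T(M) = -7 + M
1/T(R) = 1/(-7 - 11/3) = 1/(-32/3) = -3/32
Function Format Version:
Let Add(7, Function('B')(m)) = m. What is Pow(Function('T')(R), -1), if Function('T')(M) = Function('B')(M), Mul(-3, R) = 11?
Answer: Rational(-3, 32) ≈ -0.093750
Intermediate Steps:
R = Rational(-11, 3) (R = Mul(Rational(-1, 3), 11) = Rational(-11, 3) ≈ -3.6667)
Function('B')(m) = Add(-7, m)
Function('T')(M) = Add(-7, M)
Pow(Function('T')(R), -1) = Pow(Add(-7, Rational(-11, 3)), -1) = Pow(Rational(-32, 3), -1) = Rational(-3, 32)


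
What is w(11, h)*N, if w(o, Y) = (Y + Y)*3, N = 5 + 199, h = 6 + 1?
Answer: 8568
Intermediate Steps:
h = 7
N = 204
w(o, Y) = 6*Y (w(o, Y) = (2*Y)*3 = 6*Y)
w(11, h)*N = (6*7)*204 = 42*204 = 8568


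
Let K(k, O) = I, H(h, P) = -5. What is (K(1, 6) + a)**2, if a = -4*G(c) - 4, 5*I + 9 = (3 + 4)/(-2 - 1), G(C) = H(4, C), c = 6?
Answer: 42436/225 ≈ 188.60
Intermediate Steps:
G(C) = -5
I = -34/15 (I = -9/5 + ((3 + 4)/(-2 - 1))/5 = -9/5 + (7/(-3))/5 = -9/5 + (7*(-1/3))/5 = -9/5 + (1/5)*(-7/3) = -9/5 - 7/15 = -34/15 ≈ -2.2667)
K(k, O) = -34/15
a = 16 (a = -4*(-5) - 4 = 20 - 4 = 16)
(K(1, 6) + a)**2 = (-34/15 + 16)**2 = (206/15)**2 = 42436/225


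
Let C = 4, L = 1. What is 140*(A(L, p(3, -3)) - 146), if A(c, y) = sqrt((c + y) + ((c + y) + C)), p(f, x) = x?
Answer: -20440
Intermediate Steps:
A(c, y) = sqrt(4 + 2*c + 2*y) (A(c, y) = sqrt((c + y) + ((c + y) + 4)) = sqrt((c + y) + (4 + c + y)) = sqrt(4 + 2*c + 2*y))
140*(A(L, p(3, -3)) - 146) = 140*(sqrt(4 + 2*1 + 2*(-3)) - 146) = 140*(sqrt(4 + 2 - 6) - 146) = 140*(sqrt(0) - 146) = 140*(0 - 146) = 140*(-146) = -20440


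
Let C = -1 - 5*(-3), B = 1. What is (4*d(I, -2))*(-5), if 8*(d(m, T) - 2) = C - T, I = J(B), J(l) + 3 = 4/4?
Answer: -80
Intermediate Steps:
J(l) = -2 (J(l) = -3 + 4/4 = -3 + 4*(¼) = -3 + 1 = -2)
C = 14 (C = -1 + 15 = 14)
I = -2
d(m, T) = 15/4 - T/8 (d(m, T) = 2 + (14 - T)/8 = 2 + (7/4 - T/8) = 15/4 - T/8)
(4*d(I, -2))*(-5) = (4*(15/4 - ⅛*(-2)))*(-5) = (4*(15/4 + ¼))*(-5) = (4*4)*(-5) = 16*(-5) = -80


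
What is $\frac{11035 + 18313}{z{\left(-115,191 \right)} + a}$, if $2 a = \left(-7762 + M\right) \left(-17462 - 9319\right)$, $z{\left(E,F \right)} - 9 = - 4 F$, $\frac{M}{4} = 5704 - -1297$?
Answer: $- \frac{7337}{67762814} \approx -0.00010827$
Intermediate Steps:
$M = 28004$ ($M = 4 \left(5704 - -1297\right) = 4 \left(5704 + \left(-4788 + 6085\right)\right) = 4 \left(5704 + 1297\right) = 4 \cdot 7001 = 28004$)
$z{\left(E,F \right)} = 9 - 4 F$
$a = -271050501$ ($a = \frac{\left(-7762 + 28004\right) \left(-17462 - 9319\right)}{2} = \frac{20242 \left(-26781\right)}{2} = \frac{1}{2} \left(-542101002\right) = -271050501$)
$\frac{11035 + 18313}{z{\left(-115,191 \right)} + a} = \frac{11035 + 18313}{\left(9 - 764\right) - 271050501} = \frac{29348}{\left(9 - 764\right) - 271050501} = \frac{29348}{-755 - 271050501} = \frac{29348}{-271051256} = 29348 \left(- \frac{1}{271051256}\right) = - \frac{7337}{67762814}$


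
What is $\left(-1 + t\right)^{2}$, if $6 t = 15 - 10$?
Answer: $\frac{1}{36} \approx 0.027778$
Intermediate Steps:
$t = \frac{5}{6}$ ($t = \frac{15 - 10}{6} = \frac{1}{6} \cdot 5 = \frac{5}{6} \approx 0.83333$)
$\left(-1 + t\right)^{2} = \left(-1 + \frac{5}{6}\right)^{2} = \left(- \frac{1}{6}\right)^{2} = \frac{1}{36}$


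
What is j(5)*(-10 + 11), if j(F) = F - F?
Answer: 0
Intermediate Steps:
j(F) = 0
j(5)*(-10 + 11) = 0*(-10 + 11) = 0*1 = 0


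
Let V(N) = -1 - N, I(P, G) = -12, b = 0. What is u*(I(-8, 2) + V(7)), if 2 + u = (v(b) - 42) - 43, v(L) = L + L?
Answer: 1740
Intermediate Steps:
v(L) = 2*L
u = -87 (u = -2 + ((2*0 - 42) - 43) = -2 + ((0 - 42) - 43) = -2 + (-42 - 43) = -2 - 85 = -87)
u*(I(-8, 2) + V(7)) = -87*(-12 + (-1 - 1*7)) = -87*(-12 + (-1 - 7)) = -87*(-12 - 8) = -87*(-20) = 1740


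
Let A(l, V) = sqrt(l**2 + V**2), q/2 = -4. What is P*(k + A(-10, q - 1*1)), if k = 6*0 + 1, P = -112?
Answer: -112 - 112*sqrt(181) ≈ -1618.8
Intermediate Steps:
q = -8 (q = 2*(-4) = -8)
A(l, V) = sqrt(V**2 + l**2)
k = 1 (k = 0 + 1 = 1)
P*(k + A(-10, q - 1*1)) = -112*(1 + sqrt((-8 - 1*1)**2 + (-10)**2)) = -112*(1 + sqrt((-8 - 1)**2 + 100)) = -112*(1 + sqrt((-9)**2 + 100)) = -112*(1 + sqrt(81 + 100)) = -112*(1 + sqrt(181)) = -112 - 112*sqrt(181)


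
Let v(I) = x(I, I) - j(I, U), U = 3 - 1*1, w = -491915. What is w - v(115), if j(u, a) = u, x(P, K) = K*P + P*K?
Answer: -518250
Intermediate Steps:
x(P, K) = 2*K*P (x(P, K) = K*P + K*P = 2*K*P)
U = 2 (U = 3 - 1 = 2)
v(I) = -I + 2*I² (v(I) = 2*I*I - I = 2*I² - I = -I + 2*I²)
w - v(115) = -491915 - 115*(-1 + 2*115) = -491915 - 115*(-1 + 230) = -491915 - 115*229 = -491915 - 1*26335 = -491915 - 26335 = -518250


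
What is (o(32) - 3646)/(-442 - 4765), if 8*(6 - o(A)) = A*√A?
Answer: 3640/5207 + 16*√2/5207 ≈ 0.70340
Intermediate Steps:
o(A) = 6 - A^(3/2)/8 (o(A) = 6 - A*√A/8 = 6 - A^(3/2)/8)
(o(32) - 3646)/(-442 - 4765) = ((6 - 16*√2) - 3646)/(-442 - 4765) = ((6 - 16*√2) - 3646)/(-5207) = ((6 - 16*√2) - 3646)*(-1/5207) = (-3640 - 16*√2)*(-1/5207) = 3640/5207 + 16*√2/5207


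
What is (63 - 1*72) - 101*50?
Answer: -5059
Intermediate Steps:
(63 - 1*72) - 101*50 = (63 - 72) - 5050 = -9 - 5050 = -5059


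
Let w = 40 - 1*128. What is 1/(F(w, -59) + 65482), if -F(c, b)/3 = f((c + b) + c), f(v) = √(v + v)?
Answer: 32741/2143948277 + 3*I*√470/4287896554 ≈ 1.5271e-5 + 1.5168e-8*I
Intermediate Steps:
w = -88 (w = 40 - 128 = -88)
f(v) = √2*√v (f(v) = √(2*v) = √2*√v)
F(c, b) = -3*√2*√(b + 2*c) (F(c, b) = -3*√2*√((c + b) + c) = -3*√2*√((b + c) + c) = -3*√2*√(b + 2*c))
1/(F(w, -59) + 65482) = 1/(-3*√(2*(-59) + 4*(-88)) + 65482) = 1/(-3*√(-118 - 352) + 65482) = 1/(-3*I*√470 + 65482) = 1/(65482 - 3*I*√470)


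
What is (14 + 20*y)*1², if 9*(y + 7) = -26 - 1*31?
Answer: -758/3 ≈ -252.67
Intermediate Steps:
y = -40/3 (y = -7 + (-26 - 1*31)/9 = -7 + (-26 - 31)/9 = -7 + (⅑)*(-57) = -7 - 19/3 = -40/3 ≈ -13.333)
(14 + 20*y)*1² = (14 + 20*(-40/3))*1² = (14 - 800/3)*1 = -758/3*1 = -758/3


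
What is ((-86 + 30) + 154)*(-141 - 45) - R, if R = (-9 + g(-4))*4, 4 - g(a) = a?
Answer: -18224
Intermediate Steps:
g(a) = 4 - a
R = -4 (R = (-9 + (4 - 1*(-4)))*4 = (-9 + (4 + 4))*4 = (-9 + 8)*4 = -1*4 = -4)
((-86 + 30) + 154)*(-141 - 45) - R = ((-86 + 30) + 154)*(-141 - 45) - 1*(-4) = (-56 + 154)*(-186) + 4 = 98*(-186) + 4 = -18228 + 4 = -18224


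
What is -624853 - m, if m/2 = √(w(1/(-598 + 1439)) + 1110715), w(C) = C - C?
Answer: -624853 - 2*√1110715 ≈ -6.2696e+5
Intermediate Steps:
w(C) = 0
m = 2*√1110715 (m = 2*√(0 + 1110715) = 2*√1110715 ≈ 2107.8)
-624853 - m = -624853 - 2*√1110715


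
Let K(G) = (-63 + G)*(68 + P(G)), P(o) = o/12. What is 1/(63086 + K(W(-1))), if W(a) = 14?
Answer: 6/358181 ≈ 1.6751e-5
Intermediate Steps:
P(o) = o/12 (P(o) = o*(1/12) = o/12)
K(G) = (-63 + G)*(68 + G/12)
1/(63086 + K(W(-1))) = 1/(63086 + (-4284 + (1/12)*14² + (251/4)*14)) = 1/(63086 + (-4284 + (1/12)*196 + 1757/2)) = 1/(63086 + (-4284 + 49/3 + 1757/2)) = 1/(63086 - 20335/6) = 1/(358181/6) = 6/358181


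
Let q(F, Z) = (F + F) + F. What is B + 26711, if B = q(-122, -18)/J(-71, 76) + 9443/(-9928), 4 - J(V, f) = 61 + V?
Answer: 1854424731/69496 ≈ 26684.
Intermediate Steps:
J(V, f) = -57 - V (J(V, f) = 4 - (61 + V) = 4 + (-61 - V) = -57 - V)
q(F, Z) = 3*F (q(F, Z) = 2*F + F = 3*F)
B = -1882925/69496 (B = (3*(-122))/(-57 - 1*(-71)) + 9443/(-9928) = -366/(-57 + 71) + 9443*(-1/9928) = -366/14 - 9443/9928 = -366*1/14 - 9443/9928 = -183/7 - 9443/9928 = -1882925/69496 ≈ -27.094)
B + 26711 = -1882925/69496 + 26711 = 1854424731/69496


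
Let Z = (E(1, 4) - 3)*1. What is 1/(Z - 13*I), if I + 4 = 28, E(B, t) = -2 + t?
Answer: -1/313 ≈ -0.0031949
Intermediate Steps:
I = 24 (I = -4 + 28 = 24)
Z = -1 (Z = ((-2 + 4) - 3)*1 = (2 - 3)*1 = -1*1 = -1)
1/(Z - 13*I) = 1/(-1 - 13*24) = 1/(-1 - 312) = 1/(-313) = -1/313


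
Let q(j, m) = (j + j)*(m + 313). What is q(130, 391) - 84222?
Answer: 98818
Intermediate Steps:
q(j, m) = 2*j*(313 + m) (q(j, m) = (2*j)*(313 + m) = 2*j*(313 + m))
q(130, 391) - 84222 = 2*130*(313 + 391) - 84222 = 2*130*704 - 84222 = 183040 - 84222 = 98818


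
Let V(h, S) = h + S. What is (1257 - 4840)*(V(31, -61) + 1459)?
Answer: -5120107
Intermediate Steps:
V(h, S) = S + h
(1257 - 4840)*(V(31, -61) + 1459) = (1257 - 4840)*((-61 + 31) + 1459) = -3583*(-30 + 1459) = -3583*1429 = -5120107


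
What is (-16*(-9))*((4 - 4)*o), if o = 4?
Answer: 0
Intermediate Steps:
(-16*(-9))*((4 - 4)*o) = (-16*(-9))*((4 - 4)*4) = 144*(0*4) = 144*0 = 0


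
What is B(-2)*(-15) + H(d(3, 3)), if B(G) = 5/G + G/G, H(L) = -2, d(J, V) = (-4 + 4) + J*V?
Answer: 41/2 ≈ 20.500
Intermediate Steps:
d(J, V) = J*V (d(J, V) = 0 + J*V = J*V)
B(G) = 1 + 5/G (B(G) = 5/G + 1 = 1 + 5/G)
B(-2)*(-15) + H(d(3, 3)) = ((5 - 2)/(-2))*(-15) - 2 = -½*3*(-15) - 2 = -3/2*(-15) - 2 = 45/2 - 2 = 41/2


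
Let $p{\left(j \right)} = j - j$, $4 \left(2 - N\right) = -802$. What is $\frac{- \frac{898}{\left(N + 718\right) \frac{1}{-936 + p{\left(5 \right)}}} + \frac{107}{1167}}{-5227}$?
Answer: $- \frac{1961989339}{11229932469} \approx -0.17471$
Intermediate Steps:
$N = \frac{405}{2}$ ($N = 2 - - \frac{401}{2} = 2 + \frac{401}{2} = \frac{405}{2} \approx 202.5$)
$p{\left(j \right)} = 0$
$\frac{- \frac{898}{\left(N + 718\right) \frac{1}{-936 + p{\left(5 \right)}}} + \frac{107}{1167}}{-5227} = \frac{- \frac{898}{\left(\frac{405}{2} + 718\right) \frac{1}{-936 + 0}} + \frac{107}{1167}}{-5227} = \left(- \frac{898}{\frac{1841}{2} \frac{1}{-936}} + 107 \cdot \frac{1}{1167}\right) \left(- \frac{1}{5227}\right) = \left(- \frac{898}{\frac{1841}{2} \left(- \frac{1}{936}\right)} + \frac{107}{1167}\right) \left(- \frac{1}{5227}\right) = \left(- \frac{898}{- \frac{1841}{1872}} + \frac{107}{1167}\right) \left(- \frac{1}{5227}\right) = \left(\left(-898\right) \left(- \frac{1872}{1841}\right) + \frac{107}{1167}\right) \left(- \frac{1}{5227}\right) = \left(\frac{1681056}{1841} + \frac{107}{1167}\right) \left(- \frac{1}{5227}\right) = \frac{1961989339}{2148447} \left(- \frac{1}{5227}\right) = - \frac{1961989339}{11229932469}$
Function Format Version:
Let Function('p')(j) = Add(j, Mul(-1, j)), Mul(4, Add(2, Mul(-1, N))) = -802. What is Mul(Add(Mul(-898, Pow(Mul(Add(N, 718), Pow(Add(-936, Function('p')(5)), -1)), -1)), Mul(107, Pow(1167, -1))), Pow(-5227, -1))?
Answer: Rational(-1961989339, 11229932469) ≈ -0.17471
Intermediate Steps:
N = Rational(405, 2) (N = Add(2, Mul(Rational(-1, 4), -802)) = Add(2, Rational(401, 2)) = Rational(405, 2) ≈ 202.50)
Function('p')(j) = 0
Mul(Add(Mul(-898, Pow(Mul(Add(N, 718), Pow(Add(-936, Function('p')(5)), -1)), -1)), Mul(107, Pow(1167, -1))), Pow(-5227, -1)) = Mul(Add(Mul(-898, Pow(Mul(Add(Rational(405, 2), 718), Pow(Add(-936, 0), -1)), -1)), Mul(107, Pow(1167, -1))), Pow(-5227, -1)) = Mul(Add(Mul(-898, Pow(Mul(Rational(1841, 2), Pow(-936, -1)), -1)), Mul(107, Rational(1, 1167))), Rational(-1, 5227)) = Mul(Add(Mul(-898, Pow(Mul(Rational(1841, 2), Rational(-1, 936)), -1)), Rational(107, 1167)), Rational(-1, 5227)) = Mul(Add(Mul(-898, Pow(Rational(-1841, 1872), -1)), Rational(107, 1167)), Rational(-1, 5227)) = Mul(Add(Mul(-898, Rational(-1872, 1841)), Rational(107, 1167)), Rational(-1, 5227)) = Mul(Add(Rational(1681056, 1841), Rational(107, 1167)), Rational(-1, 5227)) = Mul(Rational(1961989339, 2148447), Rational(-1, 5227)) = Rational(-1961989339, 11229932469)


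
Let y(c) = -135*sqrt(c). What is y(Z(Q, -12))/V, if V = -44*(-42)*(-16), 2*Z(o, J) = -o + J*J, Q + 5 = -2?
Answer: 45*sqrt(302)/19712 ≈ 0.039672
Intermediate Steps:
Q = -7 (Q = -5 - 2 = -7)
Z(o, J) = J**2/2 - o/2 (Z(o, J) = (-o + J*J)/2 = (-o + J**2)/2 = (J**2 - o)/2 = J**2/2 - o/2)
V = -29568 (V = 1848*(-16) = -29568)
y(Z(Q, -12))/V = -135*sqrt((1/2)*(-12)**2 - 1/2*(-7))/(-29568) = -135*sqrt((1/2)*144 + 7/2)*(-1/29568) = -135*sqrt(72 + 7/2)*(-1/29568) = -135*sqrt(302)/2*(-1/29568) = 45*sqrt(302)/19712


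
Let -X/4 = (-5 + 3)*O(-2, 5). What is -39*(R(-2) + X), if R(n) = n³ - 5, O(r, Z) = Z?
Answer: -1053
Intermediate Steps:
R(n) = -5 + n³
X = 40 (X = -4*(-5 + 3)*5 = -(-8)*5 = -4*(-10) = 40)
-39*(R(-2) + X) = -39*((-5 + (-2)³) + 40) = -39*((-5 - 8) + 40) = -39*(-13 + 40) = -39*27 = -1053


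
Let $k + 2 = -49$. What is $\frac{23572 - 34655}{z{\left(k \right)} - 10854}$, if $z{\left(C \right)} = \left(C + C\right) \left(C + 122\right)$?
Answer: $\frac{11083}{18096} \approx 0.61246$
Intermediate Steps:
$k = -51$ ($k = -2 - 49 = -51$)
$z{\left(C \right)} = 2 C \left(122 + C\right)$
$\frac{23572 - 34655}{z{\left(k \right)} - 10854} = \frac{23572 - 34655}{2 \left(-51\right) \left(122 - 51\right) - 10854} = - \frac{11083}{2 \left(-51\right) 71 - 10854} = - \frac{11083}{-7242 - 10854} = - \frac{11083}{-18096} = \left(-11083\right) \left(- \frac{1}{18096}\right) = \frac{11083}{18096}$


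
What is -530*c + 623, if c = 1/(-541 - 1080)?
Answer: 1010413/1621 ≈ 623.33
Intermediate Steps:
c = -1/1621 (c = 1/(-1621) = -1/1621 ≈ -0.00061690)
-530*c + 623 = -530*(-1/1621) + 623 = 530/1621 + 623 = 1010413/1621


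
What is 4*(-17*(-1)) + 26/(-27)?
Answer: 1810/27 ≈ 67.037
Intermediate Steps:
4*(-17*(-1)) + 26/(-27) = 4*17 + 26*(-1/27) = 68 - 26/27 = 1810/27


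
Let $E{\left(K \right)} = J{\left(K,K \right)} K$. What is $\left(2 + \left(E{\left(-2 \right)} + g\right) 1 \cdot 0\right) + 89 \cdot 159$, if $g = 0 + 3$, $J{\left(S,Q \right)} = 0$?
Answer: $14153$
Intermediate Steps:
$g = 3$
$E{\left(K \right)} = 0$ ($E{\left(K \right)} = 0 K = 0$)
$\left(2 + \left(E{\left(-2 \right)} + g\right) 1 \cdot 0\right) + 89 \cdot 159 = \left(2 + \left(0 + 3\right) 1 \cdot 0\right) + 89 \cdot 159 = \left(2 + 3 \cdot 1 \cdot 0\right) + 14151 = \left(2 + 3 \cdot 0\right) + 14151 = \left(2 + 0\right) + 14151 = 2 + 14151 = 14153$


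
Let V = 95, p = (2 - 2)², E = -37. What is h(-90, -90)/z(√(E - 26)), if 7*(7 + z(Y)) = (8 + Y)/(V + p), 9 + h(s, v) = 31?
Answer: -1030085/327192 - 665*I*√7/327192 ≈ -3.1483 - 0.0053773*I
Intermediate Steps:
h(s, v) = 22 (h(s, v) = -9 + 31 = 22)
p = 0 (p = 0² = 0)
z(Y) = -4647/665 + Y/665 (z(Y) = -7 + ((8 + Y)/(95 + 0))/7 = -7 + ((8 + Y)/95)/7 = -7 + ((8 + Y)*(1/95))/7 = -7 + (8/95 + Y/95)/7 = -7 + (8/665 + Y/665) = -4647/665 + Y/665)
h(-90, -90)/z(√(E - 26)) = 22/(-4647/665 + √(-37 - 26)/665) = 22/(-4647/665 + √(-63)/665) = 22/(-4647/665 + (3*I*√7)/665) = 22/(-4647/665 + 3*I*√7/665)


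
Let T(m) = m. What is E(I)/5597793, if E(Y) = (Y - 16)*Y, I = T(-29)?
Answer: 145/621977 ≈ 0.00023313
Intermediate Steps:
I = -29
E(Y) = Y*(-16 + Y) (E(Y) = (-16 + Y)*Y = Y*(-16 + Y))
E(I)/5597793 = -29*(-16 - 29)/5597793 = -29*(-45)*(1/5597793) = 1305*(1/5597793) = 145/621977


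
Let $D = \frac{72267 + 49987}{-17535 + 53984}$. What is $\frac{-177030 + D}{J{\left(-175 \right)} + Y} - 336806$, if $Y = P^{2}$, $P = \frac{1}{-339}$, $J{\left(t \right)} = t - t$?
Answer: $- \frac{741533617988830}{36449} \approx -2.0344 \cdot 10^{10}$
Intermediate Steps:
$D = \frac{122254}{36449} \approx 3.3541$
$J{\left(t \right)} = 0$
$P = - \frac{1}{339} \approx -0.0029499$
$Y = \frac{1}{114921}$ ($Y = \left(- \frac{1}{339}\right)^{2} = \frac{1}{114921} \approx 8.7016 \cdot 10^{-6}$)
$\frac{-177030 + D}{J{\left(-175 \right)} + Y} - 336806 = \frac{-177030 + \frac{122254}{36449}}{0 + \frac{1}{114921}} - 336806 = - \frac{6452444216 \frac{1}{\frac{1}{114921}}}{36449} - 336806 = \left(- \frac{6452444216}{36449}\right) 114921 - 336806 = - \frac{741521341746936}{36449} - 336806 = - \frac{741533617988830}{36449}$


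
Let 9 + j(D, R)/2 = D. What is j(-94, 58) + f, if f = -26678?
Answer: -26884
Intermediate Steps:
j(D, R) = -18 + 2*D
j(-94, 58) + f = (-18 + 2*(-94)) - 26678 = (-18 - 188) - 26678 = -206 - 26678 = -26884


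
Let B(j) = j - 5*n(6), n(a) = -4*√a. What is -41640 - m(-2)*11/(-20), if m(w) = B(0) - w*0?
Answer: -41640 + 11*√6 ≈ -41613.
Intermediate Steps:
B(j) = j + 20*√6 (B(j) = j - (-20)*√6 = j + 20*√6)
m(w) = 20*√6 (m(w) = (0 + 20*√6) - w*0 = 20*√6 - 1*0 = 20*√6 + 0 = 20*√6)
-41640 - m(-2)*11/(-20) = -41640 - 20*√6*11/(-20) = -41640 - 20*√6*11*(-1/20) = -41640 - 20*√6*(-11)/20 = -41640 - (-11)*√6 = -41640 + 11*√6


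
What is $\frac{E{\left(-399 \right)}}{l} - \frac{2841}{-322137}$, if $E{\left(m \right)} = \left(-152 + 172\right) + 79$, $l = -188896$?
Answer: $\frac{168253991}{20283463584} \approx 0.0082951$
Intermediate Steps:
$E{\left(m \right)} = 99$ ($E{\left(m \right)} = 20 + 79 = 99$)
$\frac{E{\left(-399 \right)}}{l} - \frac{2841}{-322137} = \frac{99}{-188896} - \frac{2841}{-322137} = 99 \left(- \frac{1}{188896}\right) - - \frac{947}{107379} = - \frac{99}{188896} + \frac{947}{107379} = \frac{168253991}{20283463584}$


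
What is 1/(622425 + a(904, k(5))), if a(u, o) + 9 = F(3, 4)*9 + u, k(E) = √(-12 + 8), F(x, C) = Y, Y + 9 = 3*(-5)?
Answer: 1/623104 ≈ 1.6049e-6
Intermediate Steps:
Y = -24 (Y = -9 + 3*(-5) = -9 - 15 = -24)
F(x, C) = -24
k(E) = 2*I (k(E) = √(-4) = 2*I)
a(u, o) = -225 + u (a(u, o) = -9 + (-24*9 + u) = -9 + (-216 + u) = -225 + u)
1/(622425 + a(904, k(5))) = 1/(622425 + (-225 + 904)) = 1/(622425 + 679) = 1/623104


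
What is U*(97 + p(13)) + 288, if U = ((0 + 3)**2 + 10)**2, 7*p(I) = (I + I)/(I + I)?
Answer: 247496/7 ≈ 35357.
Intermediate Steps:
p(I) = 1/7 (p(I) = ((I + I)/(I + I))/7 = ((2*I)/((2*I)))/7 = ((2*I)*(1/(2*I)))/7 = (1/7)*1 = 1/7)
U = 361 (U = (3**2 + 10)**2 = (9 + 10)**2 = 19**2 = 361)
U*(97 + p(13)) + 288 = 361*(97 + 1/7) + 288 = 361*(680/7) + 288 = 245480/7 + 288 = 247496/7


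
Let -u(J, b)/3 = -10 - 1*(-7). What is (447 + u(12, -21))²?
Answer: 207936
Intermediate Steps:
u(J, b) = 9 (u(J, b) = -3*(-10 - 1*(-7)) = -3*(-10 + 7) = -3*(-3) = 9)
(447 + u(12, -21))² = (447 + 9)² = 456² = 207936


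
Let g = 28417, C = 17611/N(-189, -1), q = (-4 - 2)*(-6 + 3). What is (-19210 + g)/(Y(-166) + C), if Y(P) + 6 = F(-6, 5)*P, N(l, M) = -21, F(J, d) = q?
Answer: -193347/80485 ≈ -2.4023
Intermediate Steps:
q = 18 (q = -6*(-3) = 18)
F(J, d) = 18
Y(P) = -6 + 18*P
C = -17611/21 (C = 17611/(-21) = 17611*(-1/21) = -17611/21 ≈ -838.62)
(-19210 + g)/(Y(-166) + C) = (-19210 + 28417)/((-6 + 18*(-166)) - 17611/21) = 9207/((-6 - 2988) - 17611/21) = 9207/(-2994 - 17611/21) = 9207/(-80485/21) = 9207*(-21/80485) = -193347/80485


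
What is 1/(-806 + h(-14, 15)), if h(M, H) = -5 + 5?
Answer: -1/806 ≈ -0.0012407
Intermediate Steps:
h(M, H) = 0
1/(-806 + h(-14, 15)) = 1/(-806 + 0) = 1/(-806) = -1/806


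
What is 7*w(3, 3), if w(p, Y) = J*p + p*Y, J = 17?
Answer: 420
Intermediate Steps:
w(p, Y) = 17*p + Y*p (w(p, Y) = 17*p + p*Y = 17*p + Y*p)
7*w(3, 3) = 7*(3*(17 + 3)) = 7*(3*20) = 7*60 = 420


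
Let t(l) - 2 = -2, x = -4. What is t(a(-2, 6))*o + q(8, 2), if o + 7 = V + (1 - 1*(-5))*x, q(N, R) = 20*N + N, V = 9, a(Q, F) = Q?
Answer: 168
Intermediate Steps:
t(l) = 0 (t(l) = 2 - 2 = 0)
q(N, R) = 21*N
o = -22 (o = -7 + (9 + (1 - 1*(-5))*(-4)) = -7 + (9 + (1 + 5)*(-4)) = -7 + (9 + 6*(-4)) = -7 + (9 - 24) = -7 - 15 = -22)
t(a(-2, 6))*o + q(8, 2) = 0*(-22) + 21*8 = 0 + 168 = 168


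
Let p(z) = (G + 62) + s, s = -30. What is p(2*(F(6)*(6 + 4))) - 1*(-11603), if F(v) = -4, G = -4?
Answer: 11631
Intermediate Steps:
p(z) = 28 (p(z) = (-4 + 62) - 30 = 58 - 30 = 28)
p(2*(F(6)*(6 + 4))) - 1*(-11603) = 28 - 1*(-11603) = 28 + 11603 = 11631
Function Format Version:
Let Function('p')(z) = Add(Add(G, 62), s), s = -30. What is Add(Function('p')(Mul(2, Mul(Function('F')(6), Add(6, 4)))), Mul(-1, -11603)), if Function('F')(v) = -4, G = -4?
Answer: 11631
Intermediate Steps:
Function('p')(z) = 28 (Function('p')(z) = Add(Add(-4, 62), -30) = Add(58, -30) = 28)
Add(Function('p')(Mul(2, Mul(Function('F')(6), Add(6, 4)))), Mul(-1, -11603)) = Add(28, Mul(-1, -11603)) = Add(28, 11603) = 11631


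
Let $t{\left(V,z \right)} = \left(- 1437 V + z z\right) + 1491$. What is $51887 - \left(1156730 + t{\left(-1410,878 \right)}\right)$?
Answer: $-3903388$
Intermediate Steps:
$t{\left(V,z \right)} = 1491 + z^{2} - 1437 V$ ($t{\left(V,z \right)} = \left(- 1437 V + z^{2}\right) + 1491 = \left(z^{2} - 1437 V\right) + 1491 = 1491 + z^{2} - 1437 V$)
$51887 - \left(1156730 + t{\left(-1410,878 \right)}\right) = 51887 - \left(1156730 + \left(1491 + 878^{2} - -2026170\right)\right) = 51887 - \left(1156730 + \left(1491 + 770884 + 2026170\right)\right) = 51887 - \left(1156730 + 2798545\right) = 51887 - 3955275 = -3903388$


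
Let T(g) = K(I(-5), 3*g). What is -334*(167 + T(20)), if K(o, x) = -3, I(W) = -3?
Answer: -54776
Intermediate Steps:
T(g) = -3
-334*(167 + T(20)) = -334*(167 - 3) = -334*164 = -54776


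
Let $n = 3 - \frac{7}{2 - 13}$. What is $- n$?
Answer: $- \frac{40}{11} \approx -3.6364$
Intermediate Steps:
$n = \frac{40}{11}$ ($n = 3 - \frac{7}{-11} = 3 - - \frac{7}{11} = 3 + \frac{7}{11} = \frac{40}{11} \approx 3.6364$)
$- n = \left(-1\right) \frac{40}{11} = - \frac{40}{11}$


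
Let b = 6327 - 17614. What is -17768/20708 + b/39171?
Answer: -232430381/202788267 ≈ -1.1462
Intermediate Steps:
b = -11287
-17768/20708 + b/39171 = -17768/20708 - 11287/39171 = -17768*1/20708 - 11287*1/39171 = -4442/5177 - 11287/39171 = -232430381/202788267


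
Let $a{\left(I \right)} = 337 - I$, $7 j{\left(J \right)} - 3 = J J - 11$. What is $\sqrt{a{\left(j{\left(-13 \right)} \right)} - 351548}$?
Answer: $3 i \sqrt{39026} \approx 592.65 i$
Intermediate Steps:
$j{\left(J \right)} = - \frac{8}{7} + \frac{J^{2}}{7}$ ($j{\left(J \right)} = \frac{3}{7} + \frac{J J - 11}{7} = \frac{3}{7} + \frac{J^{2} - 11}{7} = \frac{3}{7} + \frac{-11 + J^{2}}{7} = \frac{3}{7} + \left(- \frac{11}{7} + \frac{J^{2}}{7}\right) = - \frac{8}{7} + \frac{J^{2}}{7}$)
$\sqrt{a{\left(j{\left(-13 \right)} \right)} - 351548} = \sqrt{\left(337 - \left(- \frac{8}{7} + \frac{\left(-13\right)^{2}}{7}\right)\right) - 351548} = \sqrt{\left(337 - \left(- \frac{8}{7} + \frac{1}{7} \cdot 169\right)\right) - 351548} = \sqrt{\left(337 - \left(- \frac{8}{7} + \frac{169}{7}\right)\right) - 351548} = \sqrt{\left(337 - 23\right) - 351548} = \sqrt{314 - 351548} = \sqrt{-351234} = 3 i \sqrt{39026}$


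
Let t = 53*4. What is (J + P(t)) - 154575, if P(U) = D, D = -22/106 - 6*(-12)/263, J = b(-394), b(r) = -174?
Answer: -2157045388/13939 ≈ -1.5475e+5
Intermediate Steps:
J = -174
t = 212
D = 923/13939 (D = -22*1/106 + 72*(1/263) = -11/53 + 72/263 = 923/13939 ≈ 0.066217)
P(U) = 923/13939
(J + P(t)) - 154575 = (-174 + 923/13939) - 154575 = -2424463/13939 - 154575 = -2157045388/13939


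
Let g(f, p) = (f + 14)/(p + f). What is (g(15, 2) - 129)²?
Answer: 4682896/289 ≈ 16204.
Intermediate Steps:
g(f, p) = (14 + f)/(f + p)
(g(15, 2) - 129)² = ((14 + 15)/(15 + 2) - 129)² = (29/17 - 129)² = (-2164/17)² = 4682896/289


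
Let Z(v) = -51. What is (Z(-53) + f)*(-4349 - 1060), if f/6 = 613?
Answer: -19618443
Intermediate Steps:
f = 3678 (f = 6*613 = 3678)
(Z(-53) + f)*(-4349 - 1060) = (-51 + 3678)*(-4349 - 1060) = 3627*(-5409) = -19618443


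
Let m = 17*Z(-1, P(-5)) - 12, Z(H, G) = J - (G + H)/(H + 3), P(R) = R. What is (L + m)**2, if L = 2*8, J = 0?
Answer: 3025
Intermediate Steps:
L = 16
Z(H, G) = -(G + H)/(3 + H) (Z(H, G) = 0 - (G + H)/(H + 3) = 0 - (G + H)/(3 + H) = -(G + H)/(3 + H))
m = 39 (m = 17*((-1*(-5) - 1*(-1))/(3 - 1)) - 12 = 17*((5 + 1)/2) - 12 = 17*((1/2)*6) - 12 = 17*3 - 12 = 51 - 12 = 39)
(L + m)**2 = (16 + 39)**2 = 55**2 = 3025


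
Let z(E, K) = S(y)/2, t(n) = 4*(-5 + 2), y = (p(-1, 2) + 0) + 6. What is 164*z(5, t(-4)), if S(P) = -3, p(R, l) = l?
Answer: -246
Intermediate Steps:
y = 8 (y = (2 + 0) + 6 = 2 + 6 = 8)
t(n) = -12 (t(n) = 4*(-3) = -12)
z(E, K) = -3/2
164*z(5, t(-4)) = 164*(-3/2) = -246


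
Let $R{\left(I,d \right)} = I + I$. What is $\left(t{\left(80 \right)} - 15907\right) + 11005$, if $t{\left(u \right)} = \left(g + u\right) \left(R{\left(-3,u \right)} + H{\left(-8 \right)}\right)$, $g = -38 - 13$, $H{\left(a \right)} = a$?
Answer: $-5308$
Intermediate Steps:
$R{\left(I,d \right)} = 2 I$
$g = -51$ ($g = -38 - 13 = -51$)
$t{\left(u \right)} = 714 - 14 u$ ($t{\left(u \right)} = \left(-51 + u\right) \left(2 \left(-3\right) - 8\right) = \left(-51 + u\right) \left(-6 - 8\right) = \left(-51 + u\right) \left(-14\right) = 714 - 14 u$)
$\left(t{\left(80 \right)} - 15907\right) + 11005 = \left(\left(714 - 1120\right) - 15907\right) + 11005 = \left(-406 - 15907\right) + 11005 = -16313 + 11005 = -5308$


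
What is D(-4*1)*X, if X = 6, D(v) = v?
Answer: -24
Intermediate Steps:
D(-4*1)*X = -4*1*6 = -4*6 = -24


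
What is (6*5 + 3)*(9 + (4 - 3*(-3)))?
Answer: 726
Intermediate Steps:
(6*5 + 3)*(9 + (4 - 3*(-3))) = (30 + 3)*(9 + (4 + 9)) = 33*(9 + 13) = 33*22 = 726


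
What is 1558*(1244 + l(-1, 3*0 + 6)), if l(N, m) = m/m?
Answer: 1939710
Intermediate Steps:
l(N, m) = 1
1558*(1244 + l(-1, 3*0 + 6)) = 1558*(1244 + 1) = 1558*1245 = 1939710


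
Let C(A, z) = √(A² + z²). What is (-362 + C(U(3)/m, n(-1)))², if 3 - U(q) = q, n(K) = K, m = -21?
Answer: 130321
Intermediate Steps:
U(q) = 3 - q
(-362 + C(U(3)/m, n(-1)))² = (-362 + √(((3 - 1*3)/(-21))² + (-1)²))² = (-362 + √(((3 - 3)*(-1/21))² + 1))² = (-362 + √((0*(-1/21))² + 1))² = (-362 + √(0² + 1))² = (-362 + √(0 + 1))² = (-362 + √1)² = (-362 + 1)² = (-361)² = 130321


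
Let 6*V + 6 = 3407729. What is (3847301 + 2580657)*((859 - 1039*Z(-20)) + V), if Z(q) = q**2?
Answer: 2954536973183/3 ≈ 9.8485e+11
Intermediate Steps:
V = 3407723/6 (V = -1 + (1/6)*3407729 = -1 + 3407729/6 = 3407723/6 ≈ 5.6795e+5)
(3847301 + 2580657)*((859 - 1039*Z(-20)) + V) = (3847301 + 2580657)*((859 - 1039*(-20)**2) + 3407723/6) = 6427958*((859 - 1039*400) + 3407723/6) = 6427958*((859 - 415600) + 3407723/6) = 6427958*(-414741 + 3407723/6) = 6427958*(919277/6) = 2954536973183/3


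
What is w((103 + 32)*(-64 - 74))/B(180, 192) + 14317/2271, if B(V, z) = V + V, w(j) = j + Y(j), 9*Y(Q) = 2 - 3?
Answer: -111464587/2452680 ≈ -45.446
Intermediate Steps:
Y(Q) = -1/9 (Y(Q) = (2 - 3)/9 = (1/9)*(-1) = -1/9)
w(j) = -1/9 + j (w(j) = j - 1/9 = -1/9 + j)
B(V, z) = 2*V
w((103 + 32)*(-64 - 74))/B(180, 192) + 14317/2271 = (-1/9 + (103 + 32)*(-64 - 74))/((2*180)) + 14317/2271 = (-1/9 + 135*(-138))/360 + 14317*(1/2271) = (-1/9 - 18630)*(1/360) + 14317/2271 = -167671/9*1/360 + 14317/2271 = -167671/3240 + 14317/2271 = -111464587/2452680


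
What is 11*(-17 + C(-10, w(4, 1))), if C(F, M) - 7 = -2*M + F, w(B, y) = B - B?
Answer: -220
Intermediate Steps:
w(B, y) = 0
C(F, M) = 7 + F - 2*M (C(F, M) = 7 + (-2*M + F) = 7 + (F - 2*M) = 7 + F - 2*M)
11*(-17 + C(-10, w(4, 1))) = 11*(-17 + (7 - 10 - 2*0)) = 11*(-17 + (7 - 10 + 0)) = 11*(-17 - 3) = 11*(-20) = -220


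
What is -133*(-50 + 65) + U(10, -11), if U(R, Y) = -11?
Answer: -2006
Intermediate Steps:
-133*(-50 + 65) + U(10, -11) = -133*(-50 + 65) - 11 = -133*15 - 11 = -1995 - 11 = -2006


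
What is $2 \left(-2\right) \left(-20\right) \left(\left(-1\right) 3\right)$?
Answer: $-240$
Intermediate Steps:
$2 \left(-2\right) \left(-20\right) \left(\left(-1\right) 3\right) = \left(-4\right) \left(-20\right) \left(-3\right) = 80 \left(-3\right) = -240$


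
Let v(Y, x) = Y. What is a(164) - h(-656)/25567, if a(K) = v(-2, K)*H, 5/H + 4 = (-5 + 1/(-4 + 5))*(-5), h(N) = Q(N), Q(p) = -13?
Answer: -127731/204536 ≈ -0.62449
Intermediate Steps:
h(N) = -13
H = 5/16 (H = 5/(-4 + (-5 + 1/(-4 + 5))*(-5)) = 5/(-4 + (-5 + 1/1)*(-5)) = 5/(-4 + (-5 + 1)*(-5)) = 5/(-4 - 4*(-5)) = 5/(-4 + 20) = 5/16 ≈ 0.31250)
a(K) = -5/8 (a(K) = -2*5/16 = -5/8)
a(164) - h(-656)/25567 = -5/8 - (-13)/25567 = -5/8 - 1*(-13/25567) = -5/8 + 13/25567 = -127731/204536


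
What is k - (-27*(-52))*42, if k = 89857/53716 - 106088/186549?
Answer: -590887573530827/10020666084 ≈ -58967.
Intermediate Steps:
k = 11064110485/10020666084 (k = 89857*(1/53716) - 106088*1/186549 = 89857/53716 - 106088/186549 = 11064110485/10020666084 ≈ 1.1041)
k - (-27*(-52))*42 = 11064110485/10020666084 - (-27*(-52))*42 = 11064110485/10020666084 - 1404*42 = 11064110485/10020666084 - 1*58968 = 11064110485/10020666084 - 58968 = -590887573530827/10020666084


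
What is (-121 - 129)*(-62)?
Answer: 15500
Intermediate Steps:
(-121 - 129)*(-62) = -250*(-62) = 15500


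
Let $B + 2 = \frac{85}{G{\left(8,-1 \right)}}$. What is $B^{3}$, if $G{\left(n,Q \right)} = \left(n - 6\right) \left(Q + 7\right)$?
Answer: $\frac{226981}{1728} \approx 131.35$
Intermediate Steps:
$G{\left(n,Q \right)} = \left(-6 + n\right) \left(7 + Q\right)$
$B = \frac{61}{12}$ ($B = -2 + \frac{85}{-42 - -6 + 7 \cdot 8 - 8} = -2 + \frac{85}{-42 + 6 + 56 - 8} = -2 + \frac{85}{12} = \frac{61}{12} \approx 5.0833$)
$B^{3} = \left(\frac{61}{12}\right)^{3} = \frac{226981}{1728}$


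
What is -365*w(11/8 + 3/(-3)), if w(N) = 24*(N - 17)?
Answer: 145635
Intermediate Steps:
w(N) = -408 + 24*N (w(N) = 24*(-17 + N) = -408 + 24*N)
-365*w(11/8 + 3/(-3)) = -365*(-408 + 24*(11/8 + 3/(-3))) = -365*(-408 + 24*(11*(⅛) + 3*(-⅓))) = -365*(-408 + 24*(11/8 - 1)) = -365*(-408 + 24*(3/8)) = -365*(-408 + 9) = -365*(-399) = 145635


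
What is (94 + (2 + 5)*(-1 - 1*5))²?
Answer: 2704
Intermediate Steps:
(94 + (2 + 5)*(-1 - 1*5))² = (94 + 7*(-1 - 5))² = (94 + 7*(-6))² = (94 - 42)² = 52² = 2704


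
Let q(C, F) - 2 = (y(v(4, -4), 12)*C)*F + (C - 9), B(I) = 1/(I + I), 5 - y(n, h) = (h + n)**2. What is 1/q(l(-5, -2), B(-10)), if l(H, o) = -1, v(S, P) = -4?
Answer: -20/219 ≈ -0.091324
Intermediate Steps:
y(n, h) = 5 - (h + n)**2
B(I) = 1/(2*I)
q(C, F) = -7 + C - 59*C*F (q(C, F) = 2 + (((5 - (12 - 4)**2)*C)*F + (C - 9)) = 2 + (((5 - 1*8**2)*C)*F + (-9 + C)) = 2 + (((5 - 1*64)*C)*F + (-9 + C)) = 2 + (((5 - 64)*C)*F + (-9 + C)) = 2 + ((-59*C)*F + (-9 + C)) = 2 + (-59*C*F + (-9 + C)) = 2 + (-9 + C - 59*C*F) = -7 + C - 59*C*F)
1/q(l(-5, -2), B(-10)) = 1/(-7 - 1 - 59*(-1)*(1/2)/(-10)) = 1/(-7 - 1 - 59*(-1)*(1/2)*(-1/10)) = 1/(-7 - 1 - 59*(-1)*(-1/20)) = 1/(-7 - 1 - 59/20) = 1/(-219/20) = -20/219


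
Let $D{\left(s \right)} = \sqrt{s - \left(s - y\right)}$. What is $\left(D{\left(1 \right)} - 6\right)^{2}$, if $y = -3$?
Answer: $\left(6 - i \sqrt{3}\right)^{2} \approx 33.0 - 20.785 i$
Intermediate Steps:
$D{\left(s \right)} = i \sqrt{3}$ ($D{\left(s \right)} = \sqrt{s - \left(3 + s\right)} = \sqrt{-3} = i \sqrt{3}$)
$\left(D{\left(1 \right)} - 6\right)^{2} = \left(i \sqrt{3} - 6\right)^{2} = \left(-6 + i \sqrt{3}\right)^{2}$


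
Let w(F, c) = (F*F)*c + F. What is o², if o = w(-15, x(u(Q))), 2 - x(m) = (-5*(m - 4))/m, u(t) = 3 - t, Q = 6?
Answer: 9363600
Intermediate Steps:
x(m) = 2 - (20 - 5*m)/m (x(m) = 2 - (-5*(m - 4))/m = 2 - (-5*(-4 + m))/m = 2 - (20 - 5*m)/m)
w(F, c) = F + c*F² (w(F, c) = F²*c + F = c*F² + F = F + c*F²)
o = 3060 (o = -15*(1 - 15*(7 - 20/(3 - 1*6))) = -15*(1 - 15*(7 - 20/(3 - 6))) = -15*(1 - 15*(7 - 20/(-3))) = -15*(1 - 15*(7 - 20*(-⅓))) = -15*(1 - 15*(7 + 20/3)) = -15*(1 - 15*41/3) = -15*(1 - 205) = -15*(-204) = 3060)
o² = 3060² = 9363600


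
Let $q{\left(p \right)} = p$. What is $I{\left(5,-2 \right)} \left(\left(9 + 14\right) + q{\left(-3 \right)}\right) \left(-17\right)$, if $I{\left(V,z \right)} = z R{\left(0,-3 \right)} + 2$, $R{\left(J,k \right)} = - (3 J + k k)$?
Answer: $-6800$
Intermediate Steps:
$R{\left(J,k \right)} = - k^{2} - 3 J$ ($R{\left(J,k \right)} = - (3 J + k^{2}) = - (k^{2} + 3 J) = - k^{2} - 3 J$)
$I{\left(V,z \right)} = 2 - 9 z$ ($I{\left(V,z \right)} = z \left(- \left(-3\right)^{2} - 0\right) + 2 = z \left(\left(-1\right) 9 + 0\right) + 2 = z \left(-9 + 0\right) + 2 = z \left(-9\right) + 2 = - 9 z + 2 = 2 - 9 z$)
$I{\left(5,-2 \right)} \left(\left(9 + 14\right) + q{\left(-3 \right)}\right) \left(-17\right) = \left(2 - -18\right) \left(\left(9 + 14\right) - 3\right) \left(-17\right) = \left(2 + 18\right) \left(23 - 3\right) \left(-17\right) = 20 \cdot 20 \left(-17\right) = 400 \left(-17\right) = -6800$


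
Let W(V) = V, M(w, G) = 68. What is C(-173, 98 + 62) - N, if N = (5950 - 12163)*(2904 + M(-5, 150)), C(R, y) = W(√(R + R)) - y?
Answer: 18464876 + I*√346 ≈ 1.8465e+7 + 18.601*I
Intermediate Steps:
C(R, y) = -y + √2*√R (C(R, y) = √(R + R) - y = √(2*R) - y = √2*√R - y = -y + √2*√R)
N = -18465036 (N = (5950 - 12163)*(2904 + 68) = -6213*2972 = -18465036)
C(-173, 98 + 62) - N = (-(98 + 62) + √2*√(-173)) - 1*(-18465036) = (-1*160 + √2*(I*√173)) + 18465036 = (-160 + I*√346) + 18465036 = 18464876 + I*√346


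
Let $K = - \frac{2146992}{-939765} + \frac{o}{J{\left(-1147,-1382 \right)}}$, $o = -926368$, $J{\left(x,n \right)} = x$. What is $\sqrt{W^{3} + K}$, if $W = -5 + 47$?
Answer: $\frac{2 \sqrt{2515412928702923070}}{11590435} \approx 273.67$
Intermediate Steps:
$W = 42$
$K = \frac{9387428208}{11590435}$ ($K = - \frac{2146992}{-939765} - \frac{926368}{-1147} = \left(-2146992\right) \left(- \frac{1}{939765}\right) - - \frac{926368}{1147} = \frac{715664}{313255} + \frac{926368}{1147} = \frac{9387428208}{11590435} \approx 809.93$)
$\sqrt{W^{3} + K} = \sqrt{42^{3} + \frac{9387428208}{11590435}} = \sqrt{74088 + \frac{9387428208}{11590435}} = \sqrt{\frac{868099576488}{11590435}} = \frac{2 \sqrt{2515412928702923070}}{11590435}$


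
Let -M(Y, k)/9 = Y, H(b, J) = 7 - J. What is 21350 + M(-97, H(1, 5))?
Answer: 22223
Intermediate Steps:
M(Y, k) = -9*Y
21350 + M(-97, H(1, 5)) = 21350 - 9*(-97) = 21350 + 873 = 22223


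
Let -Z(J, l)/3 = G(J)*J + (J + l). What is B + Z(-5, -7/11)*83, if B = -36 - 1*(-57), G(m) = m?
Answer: -52806/11 ≈ -4800.5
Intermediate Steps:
Z(J, l) = -3*J - 3*l - 3*J² (Z(J, l) = -3*(J*J + (J + l)) = -3*(J² + (J + l)) = -3*(J + l + J²) = -3*J - 3*l - 3*J²)
B = 21 (B = -36 + 57 = 21)
B + Z(-5, -7/11)*83 = 21 + (-3*(-5) - (-21)/11 - 3*(-5)²)*83 = 21 + (15 - (-21)/11 - 3*25)*83 = 21 + (15 - 3*(-7/11) - 75)*83 = 21 + (15 + 21/11 - 75)*83 = 21 - 639/11*83 = 21 - 53037/11 = -52806/11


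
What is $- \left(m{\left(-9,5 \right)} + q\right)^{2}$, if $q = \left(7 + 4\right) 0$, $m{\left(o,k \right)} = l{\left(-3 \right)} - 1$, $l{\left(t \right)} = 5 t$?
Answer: $-256$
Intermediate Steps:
$m{\left(o,k \right)} = -16$ ($m{\left(o,k \right)} = 5 \left(-3\right) - 1 = -15 - 1 = -16$)
$q = 0$ ($q = 11 \cdot 0 = 0$)
$- \left(m{\left(-9,5 \right)} + q\right)^{2} = - \left(-16 + 0\right)^{2} = - \left(-16\right)^{2} = \left(-1\right) 256 = -256$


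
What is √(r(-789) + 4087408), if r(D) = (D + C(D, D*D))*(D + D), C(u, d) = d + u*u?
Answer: I*√1959343826 ≈ 44265.0*I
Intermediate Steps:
C(u, d) = d + u²
r(D) = 2*D*(D + 2*D²) (r(D) = (D + (D*D + D²))*(D + D) = (D + (D² + D²))*(2*D) = (D + 2*D²)*(2*D) = 2*D*(D + 2*D²))
√(r(-789) + 4087408) = √((-789)²*(2 + 4*(-789)) + 4087408) = √(622521*(2 - 3156) + 4087408) = √(622521*(-3154) + 4087408) = √(-1963431234 + 4087408) = √(-1959343826) = I*√1959343826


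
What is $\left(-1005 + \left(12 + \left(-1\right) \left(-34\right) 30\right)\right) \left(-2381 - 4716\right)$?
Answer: $-191619$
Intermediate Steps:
$\left(-1005 + \left(12 + \left(-1\right) \left(-34\right) 30\right)\right) \left(-2381 - 4716\right) = \left(-1005 + \left(12 + 34 \cdot 30\right)\right) \left(-7097\right) = \left(-1005 + \left(12 + 1020\right)\right) \left(-7097\right) = \left(-1005 + 1032\right) \left(-7097\right) = 27 \left(-7097\right) = -191619$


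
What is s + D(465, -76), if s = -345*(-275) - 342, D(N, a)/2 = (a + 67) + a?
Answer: 94363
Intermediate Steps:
D(N, a) = 134 + 4*a (D(N, a) = 2*((a + 67) + a) = 2*((67 + a) + a) = 2*(67 + 2*a) = 134 + 4*a)
s = 94533 (s = 94875 - 342 = 94533)
s + D(465, -76) = 94533 + (134 + 4*(-76)) = 94533 + (134 - 304) = 94533 - 170 = 94363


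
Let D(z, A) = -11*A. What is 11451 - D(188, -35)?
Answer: 11066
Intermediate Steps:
11451 - D(188, -35) = 11451 - (-11)*(-35) = 11451 - 1*385 = 11451 - 385 = 11066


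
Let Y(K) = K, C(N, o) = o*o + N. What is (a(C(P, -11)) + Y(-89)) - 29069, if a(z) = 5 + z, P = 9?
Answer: -29023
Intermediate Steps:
C(N, o) = N + o**2 (C(N, o) = o**2 + N = N + o**2)
(a(C(P, -11)) + Y(-89)) - 29069 = ((5 + (9 + (-11)**2)) - 89) - 29069 = ((5 + (9 + 121)) - 89) - 29069 = ((5 + 130) - 89) - 29069 = (135 - 89) - 29069 = 46 - 29069 = -29023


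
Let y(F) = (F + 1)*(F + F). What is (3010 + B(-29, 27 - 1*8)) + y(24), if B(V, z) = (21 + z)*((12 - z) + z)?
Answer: 4690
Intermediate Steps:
B(V, z) = 252 + 12*z (B(V, z) = (21 + z)*12 = 252 + 12*z)
y(F) = 2*F*(1 + F) (y(F) = (1 + F)*(2*F) = 2*F*(1 + F))
(3010 + B(-29, 27 - 1*8)) + y(24) = (3010 + (252 + 12*(27 - 1*8))) + 2*24*(1 + 24) = (3010 + (252 + 12*(27 - 8))) + 2*24*25 = (3010 + (252 + 12*19)) + 1200 = (3010 + (252 + 228)) + 1200 = (3010 + 480) + 1200 = 3490 + 1200 = 4690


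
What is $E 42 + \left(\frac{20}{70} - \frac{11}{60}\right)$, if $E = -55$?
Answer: $- \frac{970157}{420} \approx -2309.9$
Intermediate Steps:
$E 42 + \left(\frac{20}{70} - \frac{11}{60}\right) = \left(-55\right) 42 + \left(\frac{20}{70} - \frac{11}{60}\right) = -2310 + \left(20 \cdot \frac{1}{70} - \frac{11}{60}\right) = -2310 + \left(\frac{2}{7} - \frac{11}{60}\right) = -2310 + \frac{43}{420} = - \frac{970157}{420}$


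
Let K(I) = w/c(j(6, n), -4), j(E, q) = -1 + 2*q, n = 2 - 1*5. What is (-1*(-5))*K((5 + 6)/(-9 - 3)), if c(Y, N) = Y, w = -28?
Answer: 20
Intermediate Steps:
n = -3 (n = 2 - 5 = -3)
K(I) = 4 (K(I) = -28/(-1 + 2*(-3)) = -28/(-1 - 6) = -28/(-7) = -28*(-1/7) = 4)
(-1*(-5))*K((5 + 6)/(-9 - 3)) = -1*(-5)*4 = 5*4 = 20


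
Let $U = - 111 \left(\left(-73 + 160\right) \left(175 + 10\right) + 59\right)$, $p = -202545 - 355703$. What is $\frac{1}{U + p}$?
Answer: $- \frac{1}{2351342} \approx -4.2529 \cdot 10^{-7}$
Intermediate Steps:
$p = -558248$ ($p = -202545 - 355703 = -558248$)
$U = -1793094$ ($U = - 111 \left(87 \cdot 185 + 59\right) = - 111 \left(16095 + 59\right) = \left(-111\right) 16154 = -1793094$)
$\frac{1}{U + p} = \frac{1}{-1793094 - 558248} = \frac{1}{-2351342} = - \frac{1}{2351342}$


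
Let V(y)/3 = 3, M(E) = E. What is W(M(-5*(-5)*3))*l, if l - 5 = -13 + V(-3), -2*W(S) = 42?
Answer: -21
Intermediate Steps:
V(y) = 9 (V(y) = 3*3 = 9)
W(S) = -21 (W(S) = -½*42 = -21)
l = 1 (l = 5 + (-13 + 9) = 5 - 4 = 1)
W(M(-5*(-5)*3))*l = -21*1 = -21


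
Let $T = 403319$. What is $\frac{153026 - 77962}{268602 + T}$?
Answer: $\frac{75064}{671921} \approx 0.11172$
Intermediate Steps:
$\frac{153026 - 77962}{268602 + T} = \frac{153026 - 77962}{268602 + 403319} = \frac{75064}{671921}$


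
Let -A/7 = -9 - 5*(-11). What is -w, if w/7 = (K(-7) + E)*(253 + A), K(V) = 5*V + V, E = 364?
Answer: 155526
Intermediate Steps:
K(V) = 6*V
A = -322 (A = -7*(-9 - 5*(-11)) = -7*(-9 + 55) = -7*46 = -322)
w = -155526 (w = 7*((6*(-7) + 364)*(253 - 322)) = 7*((-42 + 364)*(-69)) = 7*(322*(-69)) = 7*(-22218) = -155526)
-w = -1*(-155526) = 155526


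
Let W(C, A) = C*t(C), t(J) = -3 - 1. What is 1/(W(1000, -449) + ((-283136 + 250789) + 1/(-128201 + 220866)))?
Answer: -92665/3368094754 ≈ -2.7513e-5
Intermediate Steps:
t(J) = -4
W(C, A) = -4*C (W(C, A) = C*(-4) = -4*C)
1/(W(1000, -449) + ((-283136 + 250789) + 1/(-128201 + 220866))) = 1/(-4*1000 + ((-283136 + 250789) + 1/(-128201 + 220866))) = 1/(-4000 + (-32347 + 1/92665)) = 1/(-4000 - 2997434754/92665) = 1/(-3368094754/92665) = -92665/3368094754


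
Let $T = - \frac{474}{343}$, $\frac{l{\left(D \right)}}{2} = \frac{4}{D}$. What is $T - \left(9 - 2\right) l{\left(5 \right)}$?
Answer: $- \frac{21578}{1715} \approx -12.582$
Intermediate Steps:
$l{\left(D \right)} = \frac{8}{D}$ ($l{\left(D \right)} = 2 \frac{4}{D} = \frac{8}{D}$)
$T = - \frac{474}{343}$ ($T = \left(-474\right) \frac{1}{343} = - \frac{474}{343} \approx -1.3819$)
$T - \left(9 - 2\right) l{\left(5 \right)} = - \frac{474}{343} - \left(9 - 2\right) \frac{8}{5} = - \frac{474}{343} - 7 \cdot 8 \cdot \frac{1}{5} = - \frac{474}{343} - 7 \cdot \frac{8}{5} = - \frac{474}{343} - \frac{56}{5} = - \frac{21578}{1715}$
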